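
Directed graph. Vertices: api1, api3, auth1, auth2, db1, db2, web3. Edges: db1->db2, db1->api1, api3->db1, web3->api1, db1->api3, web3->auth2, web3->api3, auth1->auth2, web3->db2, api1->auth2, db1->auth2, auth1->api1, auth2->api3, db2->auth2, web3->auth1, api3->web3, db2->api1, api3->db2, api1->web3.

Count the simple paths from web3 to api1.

13

web3→api1
web3→api3→db1→api1
web3→api3→db1→db2→api1
web3→api3→db2→api1
web3→auth1→api1
web3→auth1→auth2→api3→db1→api1
web3→auth1→auth2→api3→db1→db2→api1
web3→auth1→auth2→api3→db2→api1
web3→auth2→api3→db1→api1
web3→auth2→api3→db1→db2→api1
web3→auth2→api3→db2→api1
web3→db2→api1
web3→db2→auth2→api3→db1→api1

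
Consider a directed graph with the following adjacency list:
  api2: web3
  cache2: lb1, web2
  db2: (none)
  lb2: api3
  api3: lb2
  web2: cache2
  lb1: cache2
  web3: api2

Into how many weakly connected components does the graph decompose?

From api2: component {api2, web3}.
From api3: component {api3, lb2}.
From cache2: component {cache2, lb1, web2}.
From db2: component {db2}.
That's 4 components.

4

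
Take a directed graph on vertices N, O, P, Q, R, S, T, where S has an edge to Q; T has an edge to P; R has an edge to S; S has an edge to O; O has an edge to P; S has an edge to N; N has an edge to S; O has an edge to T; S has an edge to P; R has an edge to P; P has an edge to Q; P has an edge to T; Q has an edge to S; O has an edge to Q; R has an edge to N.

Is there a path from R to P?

Yes

Explore from R.
Distance 1: reach N, P, S.
Found P.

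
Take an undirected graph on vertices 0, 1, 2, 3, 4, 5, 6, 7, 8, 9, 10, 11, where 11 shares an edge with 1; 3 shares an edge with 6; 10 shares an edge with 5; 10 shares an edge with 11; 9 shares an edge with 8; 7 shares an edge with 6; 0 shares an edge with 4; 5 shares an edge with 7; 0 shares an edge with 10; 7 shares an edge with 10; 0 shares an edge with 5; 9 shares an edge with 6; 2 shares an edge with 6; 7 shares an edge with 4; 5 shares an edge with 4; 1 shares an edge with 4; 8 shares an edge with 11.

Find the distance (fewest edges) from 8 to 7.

Distance 0: 8.
Distance 1: 9, 11.
Distance 2: 1, 6, 10.
Distance 3: 0, 2, 3, 4, 5, 7 — contains 7.

3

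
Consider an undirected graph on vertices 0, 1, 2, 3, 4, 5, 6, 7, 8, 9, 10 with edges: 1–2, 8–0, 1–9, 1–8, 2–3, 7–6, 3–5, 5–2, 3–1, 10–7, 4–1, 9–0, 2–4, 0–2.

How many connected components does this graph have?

From 0: component {0, 1, 2, 3, 4, 5, 8, 9}.
From 6: component {6, 7, 10}.
That's 2 components.

2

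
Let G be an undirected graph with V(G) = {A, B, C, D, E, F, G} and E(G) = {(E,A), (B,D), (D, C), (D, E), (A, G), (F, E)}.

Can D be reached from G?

Explore from G.
Distance 1: reach A.
Distance 2: reach E.
Distance 3: reach D, F.
Found D.

Yes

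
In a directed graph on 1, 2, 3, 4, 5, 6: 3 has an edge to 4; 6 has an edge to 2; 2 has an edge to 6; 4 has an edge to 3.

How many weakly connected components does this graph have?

From 1: component {1}.
From 2: component {2, 6}.
From 3: component {3, 4}.
From 5: component {5}.
That's 4 components.

4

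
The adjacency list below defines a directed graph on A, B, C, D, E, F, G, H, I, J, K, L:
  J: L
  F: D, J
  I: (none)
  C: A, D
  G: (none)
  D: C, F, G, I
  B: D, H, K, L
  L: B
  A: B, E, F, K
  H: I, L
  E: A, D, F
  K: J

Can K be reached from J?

Yes

Explore from J.
Distance 1: reach L.
Distance 2: reach B.
Distance 3: reach D, H, K.
Found K.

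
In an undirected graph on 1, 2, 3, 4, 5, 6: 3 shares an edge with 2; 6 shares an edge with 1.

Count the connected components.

From 1: component {1, 6}.
From 2: component {2, 3}.
From 4: component {4}.
From 5: component {5}.
That's 4 components.

4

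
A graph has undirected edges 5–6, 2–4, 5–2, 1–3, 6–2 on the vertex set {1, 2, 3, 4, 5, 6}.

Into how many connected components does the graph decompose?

From 1: component {1, 3}.
From 2: component {2, 4, 5, 6}.
That's 2 components.

2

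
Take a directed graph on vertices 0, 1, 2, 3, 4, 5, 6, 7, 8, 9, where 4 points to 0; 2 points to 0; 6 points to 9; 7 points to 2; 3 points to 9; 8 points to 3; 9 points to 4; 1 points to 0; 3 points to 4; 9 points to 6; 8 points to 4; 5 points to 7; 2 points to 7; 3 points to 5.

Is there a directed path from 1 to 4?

No

Explore from 1.
Distance 1: reach 0.
The search from 1 is exhausted; no directed path reaches 4.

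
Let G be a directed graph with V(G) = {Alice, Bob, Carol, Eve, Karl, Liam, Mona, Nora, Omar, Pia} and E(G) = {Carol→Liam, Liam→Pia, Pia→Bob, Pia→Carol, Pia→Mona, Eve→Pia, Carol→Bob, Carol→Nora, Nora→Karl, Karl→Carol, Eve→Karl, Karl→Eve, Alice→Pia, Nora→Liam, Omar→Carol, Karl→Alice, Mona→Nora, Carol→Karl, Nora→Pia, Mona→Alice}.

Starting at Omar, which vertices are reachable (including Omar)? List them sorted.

Alice, Bob, Carol, Eve, Karl, Liam, Mona, Nora, Omar, Pia

Start at Omar.
Its neighbours: Carol.
Then their neighbours: Bob, Karl, Liam, Nora.
Then next layer: Alice, Eve, Pia.
Then next layer: Mona.
Every vertex is now reached.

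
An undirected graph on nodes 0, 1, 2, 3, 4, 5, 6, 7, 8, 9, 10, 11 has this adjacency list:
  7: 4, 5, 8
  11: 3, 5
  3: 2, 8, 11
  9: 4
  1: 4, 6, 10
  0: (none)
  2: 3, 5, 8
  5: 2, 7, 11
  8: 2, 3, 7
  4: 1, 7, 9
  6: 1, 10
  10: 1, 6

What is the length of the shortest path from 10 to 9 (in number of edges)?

Distance 0: 10.
Distance 1: 1, 6.
Distance 2: 4.
Distance 3: 7, 9 — contains 9.

3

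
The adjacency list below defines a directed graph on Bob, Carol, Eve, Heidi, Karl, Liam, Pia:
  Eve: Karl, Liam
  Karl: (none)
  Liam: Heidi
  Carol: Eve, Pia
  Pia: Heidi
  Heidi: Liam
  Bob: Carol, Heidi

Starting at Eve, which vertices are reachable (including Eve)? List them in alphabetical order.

Eve, Heidi, Karl, Liam

Start at Eve.
Its neighbours: Karl, Liam.
Then their neighbours: Heidi.
Nothing further is reachable.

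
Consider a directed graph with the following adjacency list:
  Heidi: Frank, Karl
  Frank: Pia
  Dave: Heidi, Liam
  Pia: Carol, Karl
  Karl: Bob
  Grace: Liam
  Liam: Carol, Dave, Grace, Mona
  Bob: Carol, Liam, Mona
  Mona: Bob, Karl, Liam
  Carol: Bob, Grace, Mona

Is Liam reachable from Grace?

Yes

Explore from Grace.
Distance 1: reach Liam.
Found Liam.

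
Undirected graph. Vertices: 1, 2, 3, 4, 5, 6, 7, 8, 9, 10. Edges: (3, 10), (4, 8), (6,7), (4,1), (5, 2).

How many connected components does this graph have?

From 1: component {1, 4, 8}.
From 2: component {2, 5}.
From 3: component {3, 10}.
From 6: component {6, 7}.
From 9: component {9}.
That's 5 components.

5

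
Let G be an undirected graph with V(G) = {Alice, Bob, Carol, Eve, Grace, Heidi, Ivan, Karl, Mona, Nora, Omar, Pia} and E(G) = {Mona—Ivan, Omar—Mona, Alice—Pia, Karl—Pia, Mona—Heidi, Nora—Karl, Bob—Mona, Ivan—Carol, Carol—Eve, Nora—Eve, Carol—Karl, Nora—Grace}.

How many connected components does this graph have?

From Alice: component {Alice, Bob, Carol, Eve, Grace, Heidi, Ivan, Karl, Mona, Nora, Omar, Pia}.
That's 1 component.

1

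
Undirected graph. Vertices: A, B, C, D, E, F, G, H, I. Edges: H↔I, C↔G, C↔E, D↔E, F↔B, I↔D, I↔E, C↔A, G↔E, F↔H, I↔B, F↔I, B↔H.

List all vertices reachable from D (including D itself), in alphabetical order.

A, B, C, D, E, F, G, H, I

Start at D.
Its neighbours: E, I.
Then their neighbours: B, C, F, G, H.
Then next layer: A.
Every vertex is now reached.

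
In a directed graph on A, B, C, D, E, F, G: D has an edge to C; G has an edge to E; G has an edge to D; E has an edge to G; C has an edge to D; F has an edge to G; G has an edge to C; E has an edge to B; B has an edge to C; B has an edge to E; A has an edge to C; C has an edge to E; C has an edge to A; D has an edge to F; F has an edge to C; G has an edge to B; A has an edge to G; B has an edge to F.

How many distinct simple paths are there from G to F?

8

G→B→C→D→F
G→B→F
G→C→D→F
G→C→E→B→F
G→D→C→E→B→F
G→D→F
G→E→B→C→D→F
G→E→B→F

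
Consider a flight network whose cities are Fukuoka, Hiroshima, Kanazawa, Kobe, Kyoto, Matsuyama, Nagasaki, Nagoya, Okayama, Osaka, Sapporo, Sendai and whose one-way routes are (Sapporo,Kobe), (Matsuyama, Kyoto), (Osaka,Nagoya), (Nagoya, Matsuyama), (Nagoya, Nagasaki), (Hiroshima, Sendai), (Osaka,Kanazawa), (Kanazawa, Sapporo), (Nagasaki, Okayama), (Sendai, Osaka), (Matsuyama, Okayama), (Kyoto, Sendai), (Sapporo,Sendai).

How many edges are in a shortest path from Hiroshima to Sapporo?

4

Distance 0: Hiroshima.
Distance 1: Sendai.
Distance 2: Osaka.
Distance 3: Kanazawa, Nagoya.
Distance 4: Matsuyama, Nagasaki, Sapporo — contains Sapporo.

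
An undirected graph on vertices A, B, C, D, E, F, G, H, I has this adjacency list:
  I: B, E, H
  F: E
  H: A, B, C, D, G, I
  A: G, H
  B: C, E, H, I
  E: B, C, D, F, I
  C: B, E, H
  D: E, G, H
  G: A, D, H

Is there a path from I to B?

Explore from I.
Distance 1: reach B, E, H.
Found B.

Yes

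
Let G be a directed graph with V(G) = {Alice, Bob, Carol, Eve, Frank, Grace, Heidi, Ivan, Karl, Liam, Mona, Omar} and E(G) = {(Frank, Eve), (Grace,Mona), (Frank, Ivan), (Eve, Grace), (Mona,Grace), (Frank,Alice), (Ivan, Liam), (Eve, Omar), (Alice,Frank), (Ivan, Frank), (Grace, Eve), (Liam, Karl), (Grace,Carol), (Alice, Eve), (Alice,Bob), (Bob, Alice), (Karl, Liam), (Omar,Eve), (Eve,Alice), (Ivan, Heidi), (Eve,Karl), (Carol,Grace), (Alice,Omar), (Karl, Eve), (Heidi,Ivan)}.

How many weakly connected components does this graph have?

1

From Alice: component {Alice, Bob, Carol, Eve, Frank, Grace, Heidi, Ivan, Karl, Liam, Mona, Omar}.
That's 1 component.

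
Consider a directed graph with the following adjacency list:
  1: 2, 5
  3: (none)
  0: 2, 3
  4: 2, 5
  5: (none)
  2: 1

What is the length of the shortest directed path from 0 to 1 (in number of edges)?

Distance 0: 0.
Distance 1: 2, 3.
Distance 2: 1 — contains 1.

2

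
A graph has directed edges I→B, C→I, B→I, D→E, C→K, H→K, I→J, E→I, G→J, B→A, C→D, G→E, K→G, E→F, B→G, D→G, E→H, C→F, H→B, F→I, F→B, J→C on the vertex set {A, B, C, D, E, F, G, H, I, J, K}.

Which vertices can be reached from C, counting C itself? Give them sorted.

Start at C.
Its neighbours: D, F, I, K.
Then their neighbours: B, E, G, J.
Then next layer: A, H.
Every vertex is now reached.

A, B, C, D, E, F, G, H, I, J, K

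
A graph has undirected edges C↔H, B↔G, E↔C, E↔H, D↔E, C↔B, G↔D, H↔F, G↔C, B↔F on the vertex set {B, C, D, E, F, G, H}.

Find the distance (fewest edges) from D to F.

3

Distance 0: D.
Distance 1: E, G.
Distance 2: B, C, H.
Distance 3: F — contains F.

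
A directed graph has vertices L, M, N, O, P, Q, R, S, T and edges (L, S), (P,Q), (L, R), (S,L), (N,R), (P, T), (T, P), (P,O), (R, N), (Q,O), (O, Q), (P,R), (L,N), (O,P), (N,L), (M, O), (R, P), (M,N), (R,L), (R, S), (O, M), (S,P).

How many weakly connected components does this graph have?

1

From L: component {L, M, N, O, P, Q, R, S, T}.
That's 1 component.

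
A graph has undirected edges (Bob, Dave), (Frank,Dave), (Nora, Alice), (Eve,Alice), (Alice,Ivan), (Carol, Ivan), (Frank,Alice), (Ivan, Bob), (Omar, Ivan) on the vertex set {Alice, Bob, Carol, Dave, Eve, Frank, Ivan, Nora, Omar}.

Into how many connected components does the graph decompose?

From Alice: component {Alice, Bob, Carol, Dave, Eve, Frank, Ivan, Nora, Omar}.
That's 1 component.

1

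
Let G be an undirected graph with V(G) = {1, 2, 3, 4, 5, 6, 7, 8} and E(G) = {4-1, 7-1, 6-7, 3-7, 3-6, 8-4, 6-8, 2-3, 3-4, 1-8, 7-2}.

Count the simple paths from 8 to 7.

8–1–4–3–2–7
8–1–4–3–6–7
8–1–4–3–7
8–1–7
8–4–1–7
8–4–3–2–7
8–4–3–6–7
8–4–3–7
8–6–3–2–7
8–6–3–4–1–7
8–6–3–7
8–6–7

12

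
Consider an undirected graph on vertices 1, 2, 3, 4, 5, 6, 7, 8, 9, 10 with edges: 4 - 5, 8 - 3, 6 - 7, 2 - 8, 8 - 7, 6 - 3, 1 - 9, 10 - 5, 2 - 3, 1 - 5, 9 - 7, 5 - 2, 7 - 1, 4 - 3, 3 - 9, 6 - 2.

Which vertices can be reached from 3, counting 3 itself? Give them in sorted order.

Start at 3.
Its neighbours: 2, 4, 6, 8, 9.
Then their neighbours: 1, 5, 7.
Then next layer: 10.
Every vertex is now reached.

1, 2, 3, 4, 5, 6, 7, 8, 9, 10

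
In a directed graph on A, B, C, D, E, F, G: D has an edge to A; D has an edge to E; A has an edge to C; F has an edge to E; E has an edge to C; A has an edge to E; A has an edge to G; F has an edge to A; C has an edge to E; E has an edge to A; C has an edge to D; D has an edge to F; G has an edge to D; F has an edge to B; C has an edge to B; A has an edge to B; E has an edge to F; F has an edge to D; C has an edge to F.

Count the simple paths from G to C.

9

G→D→A→C
G→D→A→E→C
G→D→E→A→C
G→D→E→C
G→D→E→F→A→C
G→D→F→A→C
G→D→F→A→E→C
G→D→F→E→A→C
G→D→F→E→C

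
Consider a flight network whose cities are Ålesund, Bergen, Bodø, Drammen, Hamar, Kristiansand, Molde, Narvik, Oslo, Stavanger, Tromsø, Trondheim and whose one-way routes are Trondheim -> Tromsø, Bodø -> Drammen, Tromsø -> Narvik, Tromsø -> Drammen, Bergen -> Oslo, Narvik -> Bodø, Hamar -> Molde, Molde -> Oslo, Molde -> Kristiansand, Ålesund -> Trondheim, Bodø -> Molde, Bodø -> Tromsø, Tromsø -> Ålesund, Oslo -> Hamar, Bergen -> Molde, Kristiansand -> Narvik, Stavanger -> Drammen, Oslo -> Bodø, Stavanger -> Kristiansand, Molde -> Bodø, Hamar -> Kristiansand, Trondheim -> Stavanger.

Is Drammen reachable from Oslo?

Explore from Oslo.
Distance 1: reach Bodø, Hamar.
Distance 2: reach Drammen, Kristiansand, Molde, Tromsø.
Found Drammen.

Yes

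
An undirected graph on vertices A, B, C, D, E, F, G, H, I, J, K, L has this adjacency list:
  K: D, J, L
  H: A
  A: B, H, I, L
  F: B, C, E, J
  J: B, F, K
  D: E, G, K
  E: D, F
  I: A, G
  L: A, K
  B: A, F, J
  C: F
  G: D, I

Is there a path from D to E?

Explore from D.
Distance 1: reach E, G, K.
Found E.

Yes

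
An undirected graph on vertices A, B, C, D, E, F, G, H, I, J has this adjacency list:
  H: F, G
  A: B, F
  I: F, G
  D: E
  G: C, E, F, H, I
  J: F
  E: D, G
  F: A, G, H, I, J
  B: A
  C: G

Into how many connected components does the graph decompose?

From A: component {A, B, C, D, E, F, G, H, I, J}.
That's 1 component.

1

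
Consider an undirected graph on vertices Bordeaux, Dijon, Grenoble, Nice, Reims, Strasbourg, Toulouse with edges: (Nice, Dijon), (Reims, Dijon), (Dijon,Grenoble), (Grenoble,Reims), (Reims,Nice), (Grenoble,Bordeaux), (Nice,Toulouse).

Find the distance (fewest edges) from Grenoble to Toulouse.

Distance 0: Grenoble.
Distance 1: Bordeaux, Dijon, Reims.
Distance 2: Nice.
Distance 3: Toulouse — contains Toulouse.

3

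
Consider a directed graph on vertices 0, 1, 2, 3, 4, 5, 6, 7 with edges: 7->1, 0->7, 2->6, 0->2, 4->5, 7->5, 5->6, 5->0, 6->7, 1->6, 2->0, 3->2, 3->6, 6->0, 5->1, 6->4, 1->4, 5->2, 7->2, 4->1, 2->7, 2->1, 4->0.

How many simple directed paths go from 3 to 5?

30

3→2→0→7→1→4→5
3→2→0→7→1→6→4→5
3→2→0→7→5
3→2→1→4→0→7→5
3→2→1→4→5
3→2→1→6→0→7→5
3→2→1→6→4→0→7→5
3→2→1→6→4→5
... and 22 more.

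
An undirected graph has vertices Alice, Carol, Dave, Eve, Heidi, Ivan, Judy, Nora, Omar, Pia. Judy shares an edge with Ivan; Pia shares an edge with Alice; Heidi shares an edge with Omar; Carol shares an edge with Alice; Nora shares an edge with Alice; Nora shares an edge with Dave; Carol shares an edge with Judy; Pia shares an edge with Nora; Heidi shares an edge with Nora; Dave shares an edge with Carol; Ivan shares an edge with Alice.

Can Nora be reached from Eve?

Eve has no edges, so nothing is reachable from it.

No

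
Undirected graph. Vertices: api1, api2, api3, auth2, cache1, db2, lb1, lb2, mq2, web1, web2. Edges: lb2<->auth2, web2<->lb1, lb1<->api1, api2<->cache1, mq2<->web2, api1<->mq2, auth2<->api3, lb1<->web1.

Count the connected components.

4

From api1: component {api1, lb1, mq2, web1, web2}.
From api2: component {api2, cache1}.
From api3: component {api3, auth2, lb2}.
From db2: component {db2}.
That's 4 components.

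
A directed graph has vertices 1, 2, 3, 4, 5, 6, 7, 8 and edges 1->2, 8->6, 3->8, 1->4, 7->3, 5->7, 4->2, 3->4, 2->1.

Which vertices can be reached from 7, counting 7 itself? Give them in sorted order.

1, 2, 3, 4, 6, 7, 8

Start at 7.
Its neighbours: 3.
Then their neighbours: 4, 8.
Then next layer: 2, 6.
Then next layer: 1.
Nothing further is reachable.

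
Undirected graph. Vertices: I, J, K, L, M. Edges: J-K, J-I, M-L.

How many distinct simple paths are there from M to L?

1

M–L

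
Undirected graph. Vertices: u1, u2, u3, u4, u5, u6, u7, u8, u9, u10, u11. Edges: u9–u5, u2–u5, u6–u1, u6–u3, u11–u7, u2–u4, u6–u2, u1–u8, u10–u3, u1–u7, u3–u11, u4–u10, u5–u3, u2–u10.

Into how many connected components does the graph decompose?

1

From u1: component {u1, u2, u3, u4, u5, u6, u7, u8, u9, u10, u11}.
That's 1 component.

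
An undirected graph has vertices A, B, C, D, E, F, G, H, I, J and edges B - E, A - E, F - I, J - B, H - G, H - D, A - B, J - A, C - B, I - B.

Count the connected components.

From A: component {A, B, C, E, F, I, J}.
From D: component {D, G, H}.
That's 2 components.

2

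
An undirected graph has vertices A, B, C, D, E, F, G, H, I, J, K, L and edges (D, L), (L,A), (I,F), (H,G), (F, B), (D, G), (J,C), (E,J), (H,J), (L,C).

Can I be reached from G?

Explore from G.
Distance 1: reach D, H.
Distance 2: reach J, L.
Distance 3: reach A, C, E.
The search is exhausted without reaching I; it lies in a different component.

No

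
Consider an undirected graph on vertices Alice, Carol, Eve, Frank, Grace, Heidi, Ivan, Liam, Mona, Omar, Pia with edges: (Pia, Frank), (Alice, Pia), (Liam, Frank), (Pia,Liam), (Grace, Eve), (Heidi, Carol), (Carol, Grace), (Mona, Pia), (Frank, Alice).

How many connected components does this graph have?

4

From Alice: component {Alice, Frank, Liam, Mona, Pia}.
From Carol: component {Carol, Eve, Grace, Heidi}.
From Ivan: component {Ivan}.
From Omar: component {Omar}.
That's 4 components.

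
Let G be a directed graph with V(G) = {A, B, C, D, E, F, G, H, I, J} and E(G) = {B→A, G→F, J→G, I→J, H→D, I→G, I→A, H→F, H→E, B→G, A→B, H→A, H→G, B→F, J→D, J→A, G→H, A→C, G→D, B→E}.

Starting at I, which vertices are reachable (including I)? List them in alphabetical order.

Start at I.
Its neighbours: A, G, J.
Then their neighbours: B, C, D, F, H.
Then next layer: E.
Every vertex is now reached.

A, B, C, D, E, F, G, H, I, J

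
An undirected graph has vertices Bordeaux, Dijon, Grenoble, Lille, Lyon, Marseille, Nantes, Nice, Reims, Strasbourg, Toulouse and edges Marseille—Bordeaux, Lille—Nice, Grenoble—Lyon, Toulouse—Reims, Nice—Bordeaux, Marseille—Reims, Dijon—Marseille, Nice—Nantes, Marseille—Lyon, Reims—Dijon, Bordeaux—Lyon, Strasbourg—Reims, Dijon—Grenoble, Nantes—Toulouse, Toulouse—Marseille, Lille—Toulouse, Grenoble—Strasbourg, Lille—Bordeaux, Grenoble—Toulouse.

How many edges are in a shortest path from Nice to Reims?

3

Distance 0: Nice.
Distance 1: Bordeaux, Lille, Nantes.
Distance 2: Lyon, Marseille, Toulouse.
Distance 3: Dijon, Grenoble, Reims — contains Reims.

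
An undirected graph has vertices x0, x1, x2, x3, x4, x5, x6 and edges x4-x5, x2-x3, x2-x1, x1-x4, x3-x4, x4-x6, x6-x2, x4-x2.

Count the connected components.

From x0: component {x0}.
From x1: component {x1, x2, x3, x4, x5, x6}.
That's 2 components.

2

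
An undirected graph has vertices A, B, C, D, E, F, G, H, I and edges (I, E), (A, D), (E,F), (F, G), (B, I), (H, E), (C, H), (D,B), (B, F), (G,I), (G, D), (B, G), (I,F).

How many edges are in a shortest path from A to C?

6

Distance 0: A.
Distance 1: D.
Distance 2: B, G.
Distance 3: F, I.
Distance 4: E.
Distance 5: H.
Distance 6: C — contains C.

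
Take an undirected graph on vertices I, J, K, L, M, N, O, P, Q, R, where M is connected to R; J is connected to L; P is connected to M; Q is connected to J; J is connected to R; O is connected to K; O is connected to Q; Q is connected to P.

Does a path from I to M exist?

I has no edges, so nothing is reachable from it.

No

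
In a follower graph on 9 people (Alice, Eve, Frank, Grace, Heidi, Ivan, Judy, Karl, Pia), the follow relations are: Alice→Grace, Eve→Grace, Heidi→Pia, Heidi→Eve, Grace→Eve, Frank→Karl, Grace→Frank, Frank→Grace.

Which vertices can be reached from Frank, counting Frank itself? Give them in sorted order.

Start at Frank.
Its neighbours: Grace, Karl.
Then their neighbours: Eve.
Nothing further is reachable.

Eve, Frank, Grace, Karl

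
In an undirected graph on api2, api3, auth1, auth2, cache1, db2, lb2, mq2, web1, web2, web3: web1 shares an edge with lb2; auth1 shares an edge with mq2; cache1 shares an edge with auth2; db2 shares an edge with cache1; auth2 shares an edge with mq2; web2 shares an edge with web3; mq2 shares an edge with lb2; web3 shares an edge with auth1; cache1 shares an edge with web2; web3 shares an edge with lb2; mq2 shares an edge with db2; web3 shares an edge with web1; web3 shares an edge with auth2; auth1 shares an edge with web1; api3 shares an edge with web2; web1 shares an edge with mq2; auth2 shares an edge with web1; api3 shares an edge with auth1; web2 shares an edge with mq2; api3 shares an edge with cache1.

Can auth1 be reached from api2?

api2 has no edges, so nothing is reachable from it.

No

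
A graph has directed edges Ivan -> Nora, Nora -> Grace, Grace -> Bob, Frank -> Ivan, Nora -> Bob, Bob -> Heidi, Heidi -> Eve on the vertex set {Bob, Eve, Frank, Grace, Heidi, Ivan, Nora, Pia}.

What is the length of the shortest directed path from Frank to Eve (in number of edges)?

5

Distance 0: Frank.
Distance 1: Ivan.
Distance 2: Nora.
Distance 3: Bob, Grace.
Distance 4: Heidi.
Distance 5: Eve — contains Eve.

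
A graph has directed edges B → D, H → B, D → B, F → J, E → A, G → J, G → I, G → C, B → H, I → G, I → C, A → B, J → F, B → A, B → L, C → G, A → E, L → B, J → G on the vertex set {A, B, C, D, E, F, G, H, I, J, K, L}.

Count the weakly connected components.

3

From A: component {A, B, D, E, H, L}.
From C: component {C, F, G, I, J}.
From K: component {K}.
That's 3 components.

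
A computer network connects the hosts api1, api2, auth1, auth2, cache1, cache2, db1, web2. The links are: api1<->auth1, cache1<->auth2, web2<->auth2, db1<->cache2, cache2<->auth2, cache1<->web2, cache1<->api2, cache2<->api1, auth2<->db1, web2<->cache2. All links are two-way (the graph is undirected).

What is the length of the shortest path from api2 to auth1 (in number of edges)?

5

Distance 0: api2.
Distance 1: cache1.
Distance 2: auth2, web2.
Distance 3: cache2, db1.
Distance 4: api1.
Distance 5: auth1 — contains auth1.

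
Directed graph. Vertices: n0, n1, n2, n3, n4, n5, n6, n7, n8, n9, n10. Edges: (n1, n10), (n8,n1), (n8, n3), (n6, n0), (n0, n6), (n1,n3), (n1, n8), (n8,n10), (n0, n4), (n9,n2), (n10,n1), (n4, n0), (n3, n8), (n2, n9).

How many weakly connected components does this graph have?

From n0: component {n0, n4, n6}.
From n1: component {n1, n3, n8, n10}.
From n2: component {n2, n9}.
From n5: component {n5}.
From n7: component {n7}.
That's 5 components.

5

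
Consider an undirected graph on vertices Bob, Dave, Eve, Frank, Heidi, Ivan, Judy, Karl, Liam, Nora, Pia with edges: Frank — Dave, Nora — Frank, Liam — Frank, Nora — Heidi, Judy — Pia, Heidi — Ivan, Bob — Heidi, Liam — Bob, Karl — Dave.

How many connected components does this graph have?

3

From Bob: component {Bob, Dave, Frank, Heidi, Ivan, Karl, Liam, Nora}.
From Eve: component {Eve}.
From Judy: component {Judy, Pia}.
That's 3 components.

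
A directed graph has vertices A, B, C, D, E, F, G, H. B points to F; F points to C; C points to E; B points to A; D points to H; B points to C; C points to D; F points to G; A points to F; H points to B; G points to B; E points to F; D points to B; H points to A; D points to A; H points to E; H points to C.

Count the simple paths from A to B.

A→F→C→D→B
A→F→C→D→H→B
A→F→G→B

3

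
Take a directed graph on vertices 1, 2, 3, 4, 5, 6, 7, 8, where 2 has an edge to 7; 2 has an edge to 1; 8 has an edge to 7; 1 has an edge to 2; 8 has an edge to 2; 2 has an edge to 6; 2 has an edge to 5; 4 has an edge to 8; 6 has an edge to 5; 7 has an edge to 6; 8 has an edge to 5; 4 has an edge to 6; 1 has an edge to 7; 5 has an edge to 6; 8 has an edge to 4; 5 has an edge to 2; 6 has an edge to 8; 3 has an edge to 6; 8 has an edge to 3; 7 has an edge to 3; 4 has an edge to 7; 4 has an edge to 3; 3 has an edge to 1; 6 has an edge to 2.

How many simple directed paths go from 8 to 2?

25

8→2
8→3→1→2
8→3→1→7→6→2
8→3→1→7→6→5→2
8→3→6→2
8→3→6→5→2
8→4→3→1→2
8→4→3→1→7→6→2
... and 17 more.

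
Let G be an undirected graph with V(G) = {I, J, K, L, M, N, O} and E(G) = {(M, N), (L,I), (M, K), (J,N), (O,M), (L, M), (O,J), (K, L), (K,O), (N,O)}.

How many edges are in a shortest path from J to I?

Distance 0: J.
Distance 1: N, O.
Distance 2: K, M.
Distance 3: L.
Distance 4: I — contains I.

4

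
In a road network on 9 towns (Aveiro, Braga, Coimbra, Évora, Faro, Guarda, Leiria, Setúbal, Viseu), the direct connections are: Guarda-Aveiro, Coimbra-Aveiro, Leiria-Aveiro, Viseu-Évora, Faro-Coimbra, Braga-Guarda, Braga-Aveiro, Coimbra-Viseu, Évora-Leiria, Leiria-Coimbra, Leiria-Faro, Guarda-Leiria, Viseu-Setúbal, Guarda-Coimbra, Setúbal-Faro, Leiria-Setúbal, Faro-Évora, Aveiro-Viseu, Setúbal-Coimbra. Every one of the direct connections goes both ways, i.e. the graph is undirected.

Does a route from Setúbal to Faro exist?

Yes

Explore from Setúbal.
Distance 1: reach Coimbra, Faro, Leiria, Viseu.
Found Faro.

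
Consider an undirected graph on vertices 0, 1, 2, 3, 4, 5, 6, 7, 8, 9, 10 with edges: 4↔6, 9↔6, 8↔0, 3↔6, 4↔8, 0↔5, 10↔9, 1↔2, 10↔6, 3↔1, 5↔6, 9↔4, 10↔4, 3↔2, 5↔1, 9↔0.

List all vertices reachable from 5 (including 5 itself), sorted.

Start at 5.
Its neighbours: 0, 1, 6.
Then their neighbours: 2, 3, 4, 8, 9, 10.
Nothing further is reachable.

0, 1, 2, 3, 4, 5, 6, 8, 9, 10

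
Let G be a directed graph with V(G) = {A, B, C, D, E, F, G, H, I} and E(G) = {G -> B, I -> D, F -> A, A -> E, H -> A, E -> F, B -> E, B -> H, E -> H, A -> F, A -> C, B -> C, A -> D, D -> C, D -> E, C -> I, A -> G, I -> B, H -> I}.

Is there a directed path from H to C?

Yes

Explore from H.
Distance 1: reach A, I.
Distance 2: reach B, C, D, E, F, G.
Found C.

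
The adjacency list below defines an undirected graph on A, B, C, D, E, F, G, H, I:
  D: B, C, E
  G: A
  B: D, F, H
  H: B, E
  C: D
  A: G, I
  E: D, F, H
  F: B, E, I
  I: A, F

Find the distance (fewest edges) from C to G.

6

Distance 0: C.
Distance 1: D.
Distance 2: B, E.
Distance 3: F, H.
Distance 4: I.
Distance 5: A.
Distance 6: G — contains G.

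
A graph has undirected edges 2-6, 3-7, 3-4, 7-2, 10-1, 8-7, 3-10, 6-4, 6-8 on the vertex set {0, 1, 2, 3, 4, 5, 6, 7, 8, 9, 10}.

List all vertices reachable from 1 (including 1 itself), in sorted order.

1, 2, 3, 4, 6, 7, 8, 10

Start at 1.
Its neighbours: 10.
Then their neighbours: 3.
Then next layer: 4, 7.
Then next layer: 2, 6, 8.
Nothing further is reachable.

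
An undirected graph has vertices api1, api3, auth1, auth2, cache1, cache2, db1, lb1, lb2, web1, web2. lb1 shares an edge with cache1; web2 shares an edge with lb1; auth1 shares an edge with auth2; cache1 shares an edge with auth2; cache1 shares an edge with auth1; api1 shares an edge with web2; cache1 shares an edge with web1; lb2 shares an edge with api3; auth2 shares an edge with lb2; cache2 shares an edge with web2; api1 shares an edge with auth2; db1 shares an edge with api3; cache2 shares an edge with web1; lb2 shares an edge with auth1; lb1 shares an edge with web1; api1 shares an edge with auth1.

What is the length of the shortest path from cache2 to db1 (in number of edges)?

Distance 0: cache2.
Distance 1: web1, web2.
Distance 2: api1, cache1, lb1.
Distance 3: auth1, auth2.
Distance 4: lb2.
Distance 5: api3.
Distance 6: db1 — contains db1.

6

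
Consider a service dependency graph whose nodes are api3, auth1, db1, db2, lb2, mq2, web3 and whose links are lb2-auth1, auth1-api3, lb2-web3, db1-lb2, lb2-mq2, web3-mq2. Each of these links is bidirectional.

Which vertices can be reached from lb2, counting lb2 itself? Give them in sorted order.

api3, auth1, db1, lb2, mq2, web3

Start at lb2.
Its neighbours: auth1, db1, mq2, web3.
Then their neighbours: api3.
Nothing further is reachable.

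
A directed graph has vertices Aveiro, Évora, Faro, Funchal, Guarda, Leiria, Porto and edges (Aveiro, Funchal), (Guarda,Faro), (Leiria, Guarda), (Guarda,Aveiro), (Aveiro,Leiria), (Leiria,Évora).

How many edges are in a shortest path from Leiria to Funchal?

3

Distance 0: Leiria.
Distance 1: Évora, Guarda.
Distance 2: Aveiro, Faro.
Distance 3: Funchal — contains Funchal.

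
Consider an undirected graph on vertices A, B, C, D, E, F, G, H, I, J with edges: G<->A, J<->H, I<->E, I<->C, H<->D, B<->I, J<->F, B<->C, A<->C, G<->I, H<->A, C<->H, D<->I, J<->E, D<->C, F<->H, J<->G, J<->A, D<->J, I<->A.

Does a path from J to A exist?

Explore from J.
Distance 1: reach A, D, E, F, G, H.
Found A.

Yes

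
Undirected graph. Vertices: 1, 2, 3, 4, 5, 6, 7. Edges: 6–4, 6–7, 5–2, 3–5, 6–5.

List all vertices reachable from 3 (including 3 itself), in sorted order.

2, 3, 4, 5, 6, 7

Start at 3.
Its neighbours: 5.
Then their neighbours: 2, 6.
Then next layer: 4, 7.
Nothing further is reachable.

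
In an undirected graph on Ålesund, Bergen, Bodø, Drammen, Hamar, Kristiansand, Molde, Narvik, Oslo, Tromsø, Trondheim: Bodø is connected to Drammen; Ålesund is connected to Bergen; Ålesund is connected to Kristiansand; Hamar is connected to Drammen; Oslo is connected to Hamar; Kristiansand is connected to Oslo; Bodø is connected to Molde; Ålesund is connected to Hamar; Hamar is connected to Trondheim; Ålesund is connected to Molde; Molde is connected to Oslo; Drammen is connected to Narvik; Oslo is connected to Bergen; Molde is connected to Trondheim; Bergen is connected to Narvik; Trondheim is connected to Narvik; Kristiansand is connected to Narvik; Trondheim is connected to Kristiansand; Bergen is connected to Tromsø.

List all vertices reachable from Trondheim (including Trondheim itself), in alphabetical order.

Start at Trondheim.
Its neighbours: Hamar, Kristiansand, Molde, Narvik.
Then their neighbours: Ålesund, Bergen, Bodø, Drammen, Oslo.
Then next layer: Tromsø.
Every vertex is now reached.

Ålesund, Bergen, Bodø, Drammen, Hamar, Kristiansand, Molde, Narvik, Oslo, Tromsø, Trondheim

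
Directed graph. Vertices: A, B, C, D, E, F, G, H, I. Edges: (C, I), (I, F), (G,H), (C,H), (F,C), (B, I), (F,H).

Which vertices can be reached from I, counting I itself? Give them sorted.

Start at I.
Its neighbours: F.
Then their neighbours: C, H.
Nothing further is reachable.

C, F, H, I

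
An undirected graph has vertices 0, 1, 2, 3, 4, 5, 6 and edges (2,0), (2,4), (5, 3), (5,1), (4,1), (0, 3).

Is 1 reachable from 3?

Yes

Explore from 3.
Distance 1: reach 0, 5.
Distance 2: reach 1, 2.
Found 1.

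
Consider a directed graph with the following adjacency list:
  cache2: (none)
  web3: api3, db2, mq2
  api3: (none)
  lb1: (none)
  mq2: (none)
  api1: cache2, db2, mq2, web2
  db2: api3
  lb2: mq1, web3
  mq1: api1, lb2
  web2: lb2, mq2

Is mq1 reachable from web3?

Explore from web3.
Distance 1: reach api3, db2, mq2.
The search from web3 is exhausted; no directed path reaches mq1.

No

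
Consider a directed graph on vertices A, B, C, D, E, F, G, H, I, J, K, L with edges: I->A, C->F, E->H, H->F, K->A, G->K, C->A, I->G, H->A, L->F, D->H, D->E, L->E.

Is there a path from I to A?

Yes

Explore from I.
Distance 1: reach A, G.
Found A.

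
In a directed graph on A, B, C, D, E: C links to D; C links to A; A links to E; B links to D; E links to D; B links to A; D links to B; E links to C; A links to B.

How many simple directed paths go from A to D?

A→B→D
A→E→C→D
A→E→D

3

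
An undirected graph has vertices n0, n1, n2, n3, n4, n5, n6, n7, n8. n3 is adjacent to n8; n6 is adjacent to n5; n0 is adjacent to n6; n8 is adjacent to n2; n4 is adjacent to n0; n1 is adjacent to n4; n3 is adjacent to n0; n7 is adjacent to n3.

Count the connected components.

From n0: component {n0, n1, n2, n3, n4, n5, n6, n7, n8}.
That's 1 component.

1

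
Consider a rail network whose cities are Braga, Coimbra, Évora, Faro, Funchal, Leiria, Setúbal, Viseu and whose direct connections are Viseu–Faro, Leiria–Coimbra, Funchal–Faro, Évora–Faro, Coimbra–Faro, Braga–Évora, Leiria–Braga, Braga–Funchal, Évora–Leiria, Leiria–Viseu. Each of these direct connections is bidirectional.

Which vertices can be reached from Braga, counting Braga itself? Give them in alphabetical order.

Braga, Coimbra, Évora, Faro, Funchal, Leiria, Viseu

Start at Braga.
Its neighbours: Évora, Funchal, Leiria.
Then their neighbours: Coimbra, Faro, Viseu.
Nothing further is reachable.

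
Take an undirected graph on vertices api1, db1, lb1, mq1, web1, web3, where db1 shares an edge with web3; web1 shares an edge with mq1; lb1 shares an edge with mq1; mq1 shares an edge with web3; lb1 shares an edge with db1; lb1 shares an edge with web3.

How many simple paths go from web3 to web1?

3

web3–db1–lb1–mq1–web1
web3–lb1–mq1–web1
web3–mq1–web1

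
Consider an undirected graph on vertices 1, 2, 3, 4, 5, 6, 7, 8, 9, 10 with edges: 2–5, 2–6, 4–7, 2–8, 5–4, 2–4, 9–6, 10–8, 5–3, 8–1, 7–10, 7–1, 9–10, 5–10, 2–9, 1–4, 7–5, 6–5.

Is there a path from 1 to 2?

Explore from 1.
Distance 1: reach 4, 7, 8.
Distance 2: reach 2, 5, 10.
Found 2.

Yes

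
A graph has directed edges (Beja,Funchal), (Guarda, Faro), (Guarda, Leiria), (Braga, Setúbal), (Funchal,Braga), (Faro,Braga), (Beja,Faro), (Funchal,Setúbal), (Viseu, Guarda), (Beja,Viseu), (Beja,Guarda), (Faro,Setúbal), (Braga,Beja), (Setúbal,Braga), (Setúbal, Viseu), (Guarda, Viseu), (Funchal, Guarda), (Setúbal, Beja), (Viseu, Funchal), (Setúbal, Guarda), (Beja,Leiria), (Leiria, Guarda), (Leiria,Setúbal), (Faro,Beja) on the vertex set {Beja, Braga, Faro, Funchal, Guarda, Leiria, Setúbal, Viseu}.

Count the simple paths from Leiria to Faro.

Leiria→Guarda→Faro
Leiria→Guarda→Viseu→Funchal→Braga→Beja→Faro
Leiria→Guarda→Viseu→Funchal→Braga→Setúbal→Beja→Faro
Leiria→Guarda→Viseu→Funchal→Setúbal→Beja→Faro
Leiria→Guarda→Viseu→Funchal→Setúbal→Braga→Beja→Faro
Leiria→Setúbal→Beja→Faro
Leiria→Setúbal→Beja→Funchal→Guarda→Faro
Leiria→Setúbal→Beja→Guarda→Faro
... and 13 more.

21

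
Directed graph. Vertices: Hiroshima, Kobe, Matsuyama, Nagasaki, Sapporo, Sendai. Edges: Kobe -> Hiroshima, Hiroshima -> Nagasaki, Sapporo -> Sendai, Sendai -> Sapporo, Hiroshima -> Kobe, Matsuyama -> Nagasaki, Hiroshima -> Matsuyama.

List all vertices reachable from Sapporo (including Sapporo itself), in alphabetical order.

Sapporo, Sendai

Start at Sapporo.
Its neighbours: Sendai.
Nothing further is reachable.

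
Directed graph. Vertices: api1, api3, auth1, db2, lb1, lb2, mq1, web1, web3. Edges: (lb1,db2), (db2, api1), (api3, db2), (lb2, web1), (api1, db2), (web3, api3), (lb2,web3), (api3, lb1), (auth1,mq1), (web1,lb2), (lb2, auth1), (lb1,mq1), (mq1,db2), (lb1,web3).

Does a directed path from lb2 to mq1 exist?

Explore from lb2.
Distance 1: reach auth1, web1, web3.
Distance 2: reach api3, mq1.
Found mq1.

Yes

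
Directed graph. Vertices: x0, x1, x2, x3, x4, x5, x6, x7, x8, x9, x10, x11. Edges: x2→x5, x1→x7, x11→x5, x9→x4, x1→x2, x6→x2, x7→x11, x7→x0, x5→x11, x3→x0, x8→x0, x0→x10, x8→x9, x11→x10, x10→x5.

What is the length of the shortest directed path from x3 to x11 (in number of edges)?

4

Distance 0: x3.
Distance 1: x0.
Distance 2: x10.
Distance 3: x5.
Distance 4: x11 — contains x11.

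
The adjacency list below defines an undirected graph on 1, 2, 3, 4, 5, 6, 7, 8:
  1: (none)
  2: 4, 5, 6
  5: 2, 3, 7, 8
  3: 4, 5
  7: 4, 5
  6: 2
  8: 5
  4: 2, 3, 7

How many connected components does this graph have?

2

From 1: component {1}.
From 2: component {2, 3, 4, 5, 6, 7, 8}.
That's 2 components.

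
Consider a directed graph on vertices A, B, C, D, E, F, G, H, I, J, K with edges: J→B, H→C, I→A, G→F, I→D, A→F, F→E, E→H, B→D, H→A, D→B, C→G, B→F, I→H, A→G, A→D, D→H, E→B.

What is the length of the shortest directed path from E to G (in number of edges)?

Distance 0: E.
Distance 1: B, H.
Distance 2: A, C, D, F.
Distance 3: G — contains G.

3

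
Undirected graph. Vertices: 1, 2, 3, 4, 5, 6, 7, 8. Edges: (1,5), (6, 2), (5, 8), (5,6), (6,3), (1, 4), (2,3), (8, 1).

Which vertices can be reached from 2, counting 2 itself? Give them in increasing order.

1, 2, 3, 4, 5, 6, 8

Start at 2.
Its neighbours: 3, 6.
Then their neighbours: 5.
Then next layer: 1, 8.
Then next layer: 4.
Nothing further is reachable.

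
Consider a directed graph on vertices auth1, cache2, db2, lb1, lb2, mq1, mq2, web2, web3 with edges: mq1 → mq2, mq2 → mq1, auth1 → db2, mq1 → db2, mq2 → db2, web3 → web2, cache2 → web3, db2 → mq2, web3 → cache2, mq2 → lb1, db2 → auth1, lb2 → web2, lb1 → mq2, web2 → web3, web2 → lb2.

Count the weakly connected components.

2

From auth1: component {auth1, db2, lb1, mq1, mq2}.
From cache2: component {cache2, lb2, web2, web3}.
That's 2 components.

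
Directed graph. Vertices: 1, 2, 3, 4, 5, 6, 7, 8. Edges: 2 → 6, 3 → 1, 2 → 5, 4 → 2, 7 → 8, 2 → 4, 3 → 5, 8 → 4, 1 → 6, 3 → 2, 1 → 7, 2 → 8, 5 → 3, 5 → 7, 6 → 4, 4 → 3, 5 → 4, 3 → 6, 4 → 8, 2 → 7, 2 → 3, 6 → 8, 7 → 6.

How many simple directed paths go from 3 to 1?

3→1

1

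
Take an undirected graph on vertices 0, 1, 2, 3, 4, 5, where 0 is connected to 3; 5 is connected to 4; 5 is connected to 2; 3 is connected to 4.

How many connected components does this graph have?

2

From 0: component {0, 2, 3, 4, 5}.
From 1: component {1}.
That's 2 components.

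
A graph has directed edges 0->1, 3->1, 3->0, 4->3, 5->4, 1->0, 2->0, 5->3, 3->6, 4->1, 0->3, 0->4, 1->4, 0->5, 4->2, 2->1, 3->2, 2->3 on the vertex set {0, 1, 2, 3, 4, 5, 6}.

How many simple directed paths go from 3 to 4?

3→0→1→4
3→0→4
3→0→5→4
3→1→0→4
3→1→0→5→4
3→1→4
3→2→0→1→4
3→2→0→4
3→2→0→5→4
3→2→1→0→4
3→2→1→0→5→4
3→2→1→4

12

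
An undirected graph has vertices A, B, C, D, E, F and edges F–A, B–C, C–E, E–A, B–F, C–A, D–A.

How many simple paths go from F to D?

3

F–A–D
F–B–C–A–D
F–B–C–E–A–D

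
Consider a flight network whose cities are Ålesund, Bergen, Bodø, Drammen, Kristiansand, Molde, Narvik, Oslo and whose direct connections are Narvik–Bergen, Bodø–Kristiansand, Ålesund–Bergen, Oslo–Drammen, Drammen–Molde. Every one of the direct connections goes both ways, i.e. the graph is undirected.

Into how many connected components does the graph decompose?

From Ålesund: component {Ålesund, Bergen, Narvik}.
From Bodø: component {Bodø, Kristiansand}.
From Drammen: component {Drammen, Molde, Oslo}.
That's 3 components.

3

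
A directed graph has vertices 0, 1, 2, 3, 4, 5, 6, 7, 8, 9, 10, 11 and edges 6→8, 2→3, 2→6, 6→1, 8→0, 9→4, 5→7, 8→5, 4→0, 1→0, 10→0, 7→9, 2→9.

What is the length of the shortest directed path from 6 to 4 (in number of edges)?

Distance 0: 6.
Distance 1: 1, 8.
Distance 2: 0, 5.
Distance 3: 7.
Distance 4: 9.
Distance 5: 4 — contains 4.

5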